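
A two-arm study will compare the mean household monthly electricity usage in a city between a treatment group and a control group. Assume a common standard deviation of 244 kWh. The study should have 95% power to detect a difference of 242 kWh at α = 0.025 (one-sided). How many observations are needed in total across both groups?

For two equal groups, n per group = 2·((z_α + z_β)·σ/δ)².
z_α = 1.960; z_β = 1.645 (power 95%).
n = 2 × (3.605 × 244 / 242)² = 2 × 13.21 = 26.42
Round up: n = 27 per group.
Total across both groups: 2 × 27 = 54.

54 total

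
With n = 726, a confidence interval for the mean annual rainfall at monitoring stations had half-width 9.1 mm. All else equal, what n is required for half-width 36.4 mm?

Margin of error scales as 1/√n, so n₂ = n₁·(E₁/E₂)².
n₂ = 726 × (9.1/36.4)² = 726 × 0.0625 = 45.38
Round up: n₂ = 46.

46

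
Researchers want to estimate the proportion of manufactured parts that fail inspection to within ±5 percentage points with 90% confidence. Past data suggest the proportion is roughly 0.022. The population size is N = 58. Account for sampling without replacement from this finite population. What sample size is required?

For a proportion with margin E = 0.05 at 90% confidence, z = 1.645.
n = p̂(1−p̂)(z/E)² = 0.022 × 0.978 × (1.645/0.05)² = 23.29 — call this n₀.
Finite-population correction with N = 58: n = n₀ / (1 + (n₀−1)/N) = 23.29 / 1.384 = 16.83
Round up: n = 17.

17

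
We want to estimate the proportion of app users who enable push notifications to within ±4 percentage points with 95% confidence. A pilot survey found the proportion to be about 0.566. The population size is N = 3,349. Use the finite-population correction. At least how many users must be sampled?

For a proportion with margin E = 0.04 at 95% confidence, z = 1.960.
n = p̂(1−p̂)(z/E)² = 0.566 × 0.434 × (1.960/0.04)² = 589.79 — call this n₀.
Finite-population correction with N = 3,349: n = n₀ / (1 + (n₀−1)/N) = 589.79 / 1.176 = 501.52
Round up: n = 502.

502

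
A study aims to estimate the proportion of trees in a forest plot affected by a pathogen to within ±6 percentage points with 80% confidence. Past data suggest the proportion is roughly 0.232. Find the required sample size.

82

For a proportion with margin E = 0.06 at 80% confidence, z = 1.282.
n = p̂(1−p̂)(z/E)² = 0.232 × 0.768 × (1.282/0.06)² = 81.34
Round up: n = 82.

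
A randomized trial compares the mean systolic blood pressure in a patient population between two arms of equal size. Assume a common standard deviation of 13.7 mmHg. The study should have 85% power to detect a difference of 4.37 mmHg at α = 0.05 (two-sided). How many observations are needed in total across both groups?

354 total

For two equal groups, n per group = 2·((z_{α/2} + z_β)·σ/δ)².
z_{α/2} = 1.960; z_β = 1.036 (power 85%).
n = 2 × (2.996 × 13.7 / 4.37)² = 2 × 88.22 = 176.44
Round up: n = 177 per group.
Total across both groups: 2 × 177 = 354.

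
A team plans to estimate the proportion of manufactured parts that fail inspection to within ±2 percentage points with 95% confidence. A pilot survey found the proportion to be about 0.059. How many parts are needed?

For a proportion with margin E = 0.02 at 95% confidence, z = 1.960.
n = p̂(1−p̂)(z/E)² = 0.059 × 0.941 × (1.960/0.02)² = 533.20
Round up: n = 534.

534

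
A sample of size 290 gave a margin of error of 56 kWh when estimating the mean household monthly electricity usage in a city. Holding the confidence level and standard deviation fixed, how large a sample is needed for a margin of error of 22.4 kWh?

Margin of error scales as 1/√n, so n₂ = n₁·(E₁/E₂)².
n₂ = 290 × (56/22.4)² = 290 × 6.25 = 1812.50
Round up: n₂ = 1813.

n = 1813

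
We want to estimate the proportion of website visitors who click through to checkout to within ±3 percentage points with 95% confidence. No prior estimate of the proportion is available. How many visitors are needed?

For a proportion with margin E = 0.03 at 95% confidence, z = 1.960.
With no prior estimate, use p = 0.5, which maximizes p(1−p) at 0.25.
n = 0.25 × (z/E)² = 0.25 × (1.960/0.03)² = 1067.11
Round up: n = 1068.

1068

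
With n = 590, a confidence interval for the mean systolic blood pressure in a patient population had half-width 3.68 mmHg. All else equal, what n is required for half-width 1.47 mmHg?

Margin of error scales as 1/√n, so n₂ = n₁·(E₁/E₂)².
n₂ = 590 × (3.68/1.47)² = 590 × 6.267 = 3697.53
Round up: n₂ = 3698.

3698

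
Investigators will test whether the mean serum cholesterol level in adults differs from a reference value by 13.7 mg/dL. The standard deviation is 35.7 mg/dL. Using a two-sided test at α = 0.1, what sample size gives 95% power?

For a one-sample z-test, n = ((z_{α/2} + z_β)·σ/δ)².
z_{α/2} = 1.645 (two-sided α = 0.1); z_β = 1.645 (power 95% → β = 0.05).
n = (3.290 × 35.7 / 13.7)² = 73.50
Round up: n = 74.

74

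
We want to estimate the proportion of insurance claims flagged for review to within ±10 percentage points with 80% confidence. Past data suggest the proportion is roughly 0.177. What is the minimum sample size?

n = 24

For a proportion with margin E = 0.1 at 80% confidence, z = 1.282.
n = p̂(1−p̂)(z/E)² = 0.177 × 0.823 × (1.282/0.1)² = 23.94
Round up: n = 24.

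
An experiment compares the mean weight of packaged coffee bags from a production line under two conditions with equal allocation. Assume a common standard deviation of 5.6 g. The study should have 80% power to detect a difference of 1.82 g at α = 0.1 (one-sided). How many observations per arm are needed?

For two equal groups, n per group = 2·((z_α + z_β)·σ/δ)².
z_α = 1.282; z_β = 0.842 (power 80%).
n = 2 × (2.124 × 5.6 / 1.82)² = 2 × 42.71 = 85.42
Round up: n = 86 per group.

86 per group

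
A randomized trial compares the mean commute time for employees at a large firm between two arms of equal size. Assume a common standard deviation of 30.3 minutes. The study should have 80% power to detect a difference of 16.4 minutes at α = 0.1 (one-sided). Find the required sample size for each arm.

31 per group

For two equal groups, n per group = 2·((z_α + z_β)·σ/δ)².
z_α = 1.282; z_β = 0.842 (power 80%).
n = 2 × (2.124 × 30.3 / 16.4)² = 2 × 15.40 = 30.80
Round up: n = 31 per group.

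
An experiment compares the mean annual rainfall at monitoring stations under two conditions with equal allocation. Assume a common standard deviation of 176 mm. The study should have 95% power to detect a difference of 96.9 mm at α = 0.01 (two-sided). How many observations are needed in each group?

For two equal groups, n per group = 2·((z_{α/2} + z_β)·σ/δ)².
z_{α/2} = 2.576; z_β = 1.645 (power 95%).
n = 2 × (4.221 × 176 / 96.9)² = 2 × 58.78 = 117.56
Round up: n = 118 per group.

118 per group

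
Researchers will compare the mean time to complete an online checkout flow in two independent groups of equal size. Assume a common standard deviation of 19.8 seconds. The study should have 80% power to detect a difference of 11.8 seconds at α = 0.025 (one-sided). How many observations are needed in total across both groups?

90 total

For two equal groups, n per group = 2·((z_α + z_β)·σ/δ)².
z_α = 1.960; z_β = 0.842 (power 80%).
n = 2 × (2.802 × 19.8 / 11.8)² = 2 × 22.11 = 44.22
Round up: n = 45 per group.
Total across both groups: 2 × 45 = 90.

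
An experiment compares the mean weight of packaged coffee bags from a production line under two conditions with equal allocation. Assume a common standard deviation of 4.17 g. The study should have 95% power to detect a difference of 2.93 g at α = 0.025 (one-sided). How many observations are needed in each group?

53 per group

For two equal groups, n per group = 2·((z_α + z_β)·σ/δ)².
z_α = 1.960; z_β = 1.645 (power 95%).
n = 2 × (3.605 × 4.17 / 2.93)² = 2 × 26.32 = 52.64
Round up: n = 53 per group.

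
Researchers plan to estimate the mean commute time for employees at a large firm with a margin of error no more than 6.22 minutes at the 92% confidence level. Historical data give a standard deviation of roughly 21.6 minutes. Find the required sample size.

37

For a mean, the margin of error is E = z·σ/√n, so n = (zσ/E)².
At 92% confidence, z = 1.751.
n = (1.751 × 21.6 / 6.22)² = 36.97
Round up: n = 37.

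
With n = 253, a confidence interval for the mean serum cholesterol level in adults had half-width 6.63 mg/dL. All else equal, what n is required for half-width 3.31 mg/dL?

1016

Margin of error scales as 1/√n, so n₂ = n₁·(E₁/E₂)².
n₂ = 253 × (6.63/3.31)² = 253 × 4.012 = 1015.04
Round up: n₂ = 1016.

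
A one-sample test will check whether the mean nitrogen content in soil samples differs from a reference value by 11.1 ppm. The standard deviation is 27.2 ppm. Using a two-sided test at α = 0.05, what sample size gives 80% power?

For a one-sample z-test, n = ((z_{α/2} + z_β)·σ/δ)².
z_{α/2} = 1.960 (two-sided α = 0.05); z_β = 0.842 (power 80% → β = 0.2).
n = (2.802 × 27.2 / 11.1)² = 47.14
Round up: n = 48.

48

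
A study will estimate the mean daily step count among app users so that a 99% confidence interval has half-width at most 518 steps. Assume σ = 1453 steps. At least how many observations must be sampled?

n = 53

For a mean, the margin of error is E = z·σ/√n, so n = (zσ/E)².
At 99% confidence, z = 2.576.
n = (2.576 × 1453 / 518)² = 52.21
Round up: n = 53.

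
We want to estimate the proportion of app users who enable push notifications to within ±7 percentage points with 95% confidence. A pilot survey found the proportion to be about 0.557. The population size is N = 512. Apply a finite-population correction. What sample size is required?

For a proportion with margin E = 0.07 at 95% confidence, z = 1.960.
n = p̂(1−p̂)(z/E)² = 0.557 × 0.443 × (1.960/0.07)² = 193.45 — call this n₀.
Finite-population correction with N = 512: n = n₀ / (1 + (n₀−1)/N) = 193.45 / 1.376 = 140.59
Round up: n = 141.

141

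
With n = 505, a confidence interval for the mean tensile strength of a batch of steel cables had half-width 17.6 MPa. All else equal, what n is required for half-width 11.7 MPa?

Margin of error scales as 1/√n, so n₂ = n₁·(E₁/E₂)².
n₂ = 505 × (17.6/11.7)² = 505 × 2.263 = 1142.82
Round up: n₂ = 1143.

1143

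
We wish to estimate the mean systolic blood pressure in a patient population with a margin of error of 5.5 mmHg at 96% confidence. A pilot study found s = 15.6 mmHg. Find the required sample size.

34

For a mean, the margin of error is E = z·σ/√n, so n = (zσ/E)².
At 96% confidence, z = 2.054.
n = (2.054 × 15.6 / 5.5)² = 33.94
Round up: n = 34.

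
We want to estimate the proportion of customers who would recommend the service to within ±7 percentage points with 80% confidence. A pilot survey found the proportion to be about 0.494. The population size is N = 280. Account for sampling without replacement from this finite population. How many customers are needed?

For a proportion with margin E = 0.07 at 80% confidence, z = 1.282.
n = p̂(1−p̂)(z/E)² = 0.494 × 0.506 × (1.282/0.07)² = 83.84 — call this n₀.
Finite-population correction with N = 280: n = n₀ / (1 + (n₀−1)/N) = 83.84 / 1.296 = 64.69
Round up: n = 65.

65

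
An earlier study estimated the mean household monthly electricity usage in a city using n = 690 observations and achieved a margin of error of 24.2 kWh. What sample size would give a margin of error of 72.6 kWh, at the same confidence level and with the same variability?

Margin of error scales as 1/√n, so n₂ = n₁·(E₁/E₂)².
n₂ = 690 × (24.2/72.6)² = 690 × 0.1111 = 76.66
Round up: n₂ = 77.

77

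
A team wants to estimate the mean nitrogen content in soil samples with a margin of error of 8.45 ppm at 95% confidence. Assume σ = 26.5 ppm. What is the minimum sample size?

For a mean, the margin of error is E = z·σ/√n, so n = (zσ/E)².
At 95% confidence, z = 1.960.
n = (1.960 × 26.5 / 8.45)² = 37.78
Round up: n = 38.

38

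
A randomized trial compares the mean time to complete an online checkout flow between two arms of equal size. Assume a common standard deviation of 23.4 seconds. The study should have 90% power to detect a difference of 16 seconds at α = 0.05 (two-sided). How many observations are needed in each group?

45 per group

For two equal groups, n per group = 2·((z_{α/2} + z_β)·σ/δ)².
z_{α/2} = 1.960; z_β = 1.282 (power 90%).
n = 2 × (3.242 × 23.4 / 16)² = 2 × 22.48 = 44.96
Round up: n = 45 per group.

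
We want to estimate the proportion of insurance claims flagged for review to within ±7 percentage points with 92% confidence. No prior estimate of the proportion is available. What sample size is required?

For a proportion with margin E = 0.07 at 92% confidence, z = 1.751.
With no prior estimate, use p = 0.5, which maximizes p(1−p) at 0.25.
n = 0.25 × (z/E)² = 0.25 × (1.751/0.07)² = 156.43
Round up: n = 157.

n = 157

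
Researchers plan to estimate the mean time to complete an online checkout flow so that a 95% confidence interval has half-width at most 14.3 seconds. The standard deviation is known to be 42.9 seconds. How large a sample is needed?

35

For a mean, the margin of error is E = z·σ/√n, so n = (zσ/E)².
At 95% confidence, z = 1.960.
n = (1.960 × 42.9 / 14.3)² = 34.57
Round up: n = 35.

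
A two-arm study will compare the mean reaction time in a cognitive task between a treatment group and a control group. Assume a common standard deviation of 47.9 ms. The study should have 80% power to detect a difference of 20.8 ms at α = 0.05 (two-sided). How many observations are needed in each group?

For two equal groups, n per group = 2·((z_{α/2} + z_β)·σ/δ)².
z_{α/2} = 1.960; z_β = 0.842 (power 80%).
n = 2 × (2.802 × 47.9 / 20.8)² = 2 × 41.64 = 83.28
Round up: n = 84 per group.

84 per group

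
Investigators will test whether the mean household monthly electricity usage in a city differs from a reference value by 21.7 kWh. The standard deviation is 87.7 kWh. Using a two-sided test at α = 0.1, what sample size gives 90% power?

n = 140

For a one-sample z-test, n = ((z_{α/2} + z_β)·σ/δ)².
z_{α/2} = 1.645 (two-sided α = 0.1); z_β = 1.282 (power 90% → β = 0.1).
n = (2.927 × 87.7 / 21.7)² = 139.93
Round up: n = 140.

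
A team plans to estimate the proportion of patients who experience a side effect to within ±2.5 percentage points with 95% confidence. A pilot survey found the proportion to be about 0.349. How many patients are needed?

For a proportion with margin E = 0.025 at 95% confidence, z = 1.960.
n = p̂(1−p̂)(z/E)² = 0.349 × 0.651 × (1.960/0.025)² = 1396.49
Round up: n = 1397.

n = 1397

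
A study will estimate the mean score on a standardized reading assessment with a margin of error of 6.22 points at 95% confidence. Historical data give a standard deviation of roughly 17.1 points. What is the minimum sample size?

n = 30

For a mean, the margin of error is E = z·σ/√n, so n = (zσ/E)².
At 95% confidence, z = 1.960.
n = (1.960 × 17.1 / 6.22)² = 29.04
Round up: n = 30.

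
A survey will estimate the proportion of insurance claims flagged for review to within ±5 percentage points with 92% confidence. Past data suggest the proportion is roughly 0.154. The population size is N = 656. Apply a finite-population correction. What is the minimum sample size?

For a proportion with margin E = 0.05 at 92% confidence, z = 1.751.
n = p̂(1−p̂)(z/E)² = 0.154 × 0.846 × (1.751/0.05)² = 159.78 — call this n₀.
Finite-population correction with N = 656: n = n₀ / (1 + (n₀−1)/N) = 159.78 / 1.242 = 128.65
Round up: n = 129.

129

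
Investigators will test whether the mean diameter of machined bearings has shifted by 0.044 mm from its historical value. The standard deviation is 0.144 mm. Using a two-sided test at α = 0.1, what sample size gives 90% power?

92

For a one-sample z-test, n = ((z_{α/2} + z_β)·σ/δ)².
z_{α/2} = 1.645 (two-sided α = 0.1); z_β = 1.282 (power 90% → β = 0.1).
n = (2.927 × 0.144 / 0.044)² = 91.76
Round up: n = 92.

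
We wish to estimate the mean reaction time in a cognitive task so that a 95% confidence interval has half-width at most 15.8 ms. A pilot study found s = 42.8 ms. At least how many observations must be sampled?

n = 29

For a mean, the margin of error is E = z·σ/√n, so n = (zσ/E)².
At 95% confidence, z = 1.960.
n = (1.960 × 42.8 / 15.8)² = 28.19
Round up: n = 29.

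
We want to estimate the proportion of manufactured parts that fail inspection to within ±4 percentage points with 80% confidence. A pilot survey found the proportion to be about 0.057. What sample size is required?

n = 56

For a proportion with margin E = 0.04 at 80% confidence, z = 1.282.
n = p̂(1−p̂)(z/E)² = 0.057 × 0.943 × (1.282/0.04)² = 55.21
Round up: n = 56.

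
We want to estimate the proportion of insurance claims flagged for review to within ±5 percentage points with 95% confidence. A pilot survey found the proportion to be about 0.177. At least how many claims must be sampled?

For a proportion with margin E = 0.05 at 95% confidence, z = 1.960.
n = p̂(1−p̂)(z/E)² = 0.177 × 0.823 × (1.960/0.05)² = 223.84
Round up: n = 224.

224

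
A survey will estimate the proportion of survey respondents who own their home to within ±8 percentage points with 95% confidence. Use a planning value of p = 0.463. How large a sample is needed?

For a proportion with margin E = 0.08 at 95% confidence, z = 1.960.
n = p̂(1−p̂)(z/E)² = 0.463 × 0.537 × (1.960/0.08)² = 149.24
Round up: n = 150.

150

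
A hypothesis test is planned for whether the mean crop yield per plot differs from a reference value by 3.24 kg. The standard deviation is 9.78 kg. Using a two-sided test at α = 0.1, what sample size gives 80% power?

57

For a one-sample z-test, n = ((z_{α/2} + z_β)·σ/δ)².
z_{α/2} = 1.645 (two-sided α = 0.1); z_β = 0.842 (power 80% → β = 0.2).
n = (2.487 × 9.78 / 3.24)² = 56.36
Round up: n = 57.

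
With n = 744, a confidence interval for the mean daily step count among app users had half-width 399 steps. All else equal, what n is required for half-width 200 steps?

Margin of error scales as 1/√n, so n₂ = n₁·(E₁/E₂)².
n₂ = 744 × (399/200)² = 744 × 3.98 = 2961.12
Round up: n₂ = 2962.

2962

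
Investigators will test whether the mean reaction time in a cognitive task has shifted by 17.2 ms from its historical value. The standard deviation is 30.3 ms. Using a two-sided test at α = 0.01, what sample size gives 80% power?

For a one-sample z-test, n = ((z_{α/2} + z_β)·σ/δ)².
z_{α/2} = 2.576 (two-sided α = 0.01); z_β = 0.842 (power 80% → β = 0.2).
n = (3.418 × 30.3 / 17.2)² = 36.26
Round up: n = 37.

37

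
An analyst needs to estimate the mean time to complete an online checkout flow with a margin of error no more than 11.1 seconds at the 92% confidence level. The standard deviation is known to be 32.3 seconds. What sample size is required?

For a mean, the margin of error is E = z·σ/√n, so n = (zσ/E)².
At 92% confidence, z = 1.751.
n = (1.751 × 32.3 / 11.1)² = 25.96
Round up: n = 26.

n = 26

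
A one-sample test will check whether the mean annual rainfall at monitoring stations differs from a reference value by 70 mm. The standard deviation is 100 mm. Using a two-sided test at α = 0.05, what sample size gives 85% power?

For a one-sample z-test, n = ((z_{α/2} + z_β)·σ/δ)².
z_{α/2} = 1.960 (two-sided α = 0.05); z_β = 1.036 (power 85% → β = 0.15).
n = (2.996 × 100 / 70)² = 18.32
Round up: n = 19.

19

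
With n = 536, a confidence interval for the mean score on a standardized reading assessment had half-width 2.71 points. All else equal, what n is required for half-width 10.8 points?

34

Margin of error scales as 1/√n, so n₂ = n₁·(E₁/E₂)².
n₂ = 536 × (2.71/10.8)² = 536 × 0.06296 = 33.75
Round up: n₂ = 34.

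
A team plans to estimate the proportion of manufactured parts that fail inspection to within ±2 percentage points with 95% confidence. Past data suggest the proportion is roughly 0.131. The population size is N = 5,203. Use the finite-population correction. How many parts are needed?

For a proportion with margin E = 0.02 at 95% confidence, z = 1.960.
n = p̂(1−p̂)(z/E)² = 0.131 × 0.869 × (1.960/0.02)² = 1093.31 — call this n₀.
Finite-population correction with N = 5,203: n = n₀ / (1 + (n₀−1)/N) = 1093.31 / 1.21 = 903.56
Round up: n = 904.

n = 904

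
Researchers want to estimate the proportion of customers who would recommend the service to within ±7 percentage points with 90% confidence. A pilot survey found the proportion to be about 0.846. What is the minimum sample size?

For a proportion with margin E = 0.07 at 90% confidence, z = 1.645.
n = p̂(1−p̂)(z/E)² = 0.846 × 0.154 × (1.645/0.07)² = 71.95
Round up: n = 72.

72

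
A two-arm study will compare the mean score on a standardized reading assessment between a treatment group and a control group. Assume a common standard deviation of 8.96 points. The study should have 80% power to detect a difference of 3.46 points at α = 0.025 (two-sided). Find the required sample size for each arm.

128 per group

For two equal groups, n per group = 2·((z_{α/2} + z_β)·σ/δ)².
z_{α/2} = 2.241; z_β = 0.842 (power 80%).
n = 2 × (3.083 × 8.96 / 3.46)² = 2 × 63.74 = 127.48
Round up: n = 128 per group.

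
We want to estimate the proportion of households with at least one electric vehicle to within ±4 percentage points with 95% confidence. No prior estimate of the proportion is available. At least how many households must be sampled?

For a proportion with margin E = 0.04 at 95% confidence, z = 1.960.
With no prior estimate, use p = 0.5, which maximizes p(1−p) at 0.25.
n = 0.25 × (z/E)² = 0.25 × (1.960/0.04)² = 600.25
Round up: n = 601.

601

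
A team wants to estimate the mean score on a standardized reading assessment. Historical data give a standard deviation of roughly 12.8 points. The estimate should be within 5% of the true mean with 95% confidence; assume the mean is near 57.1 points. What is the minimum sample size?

For a mean, the margin of error is E = z·σ/√n, so n = (zσ/E)².
At 95% confidence, z = 1.960.
E = 5% of 57.1 = 2.855 points.
n = (1.960 × 12.8 / 2.855)² = 77.22
Round up: n = 78.

78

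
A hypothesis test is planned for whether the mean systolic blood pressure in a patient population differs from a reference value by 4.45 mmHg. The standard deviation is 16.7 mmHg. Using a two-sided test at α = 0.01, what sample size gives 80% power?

For a one-sample z-test, n = ((z_{α/2} + z_β)·σ/δ)².
z_{α/2} = 2.576 (two-sided α = 0.01); z_β = 0.842 (power 80% → β = 0.2).
n = (3.418 × 16.7 / 4.45)² = 164.53
Round up: n = 165.

165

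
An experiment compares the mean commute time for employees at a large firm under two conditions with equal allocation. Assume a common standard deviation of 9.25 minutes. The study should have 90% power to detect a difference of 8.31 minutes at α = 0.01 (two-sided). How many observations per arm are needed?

37 per group

For two equal groups, n per group = 2·((z_{α/2} + z_β)·σ/δ)².
z_{α/2} = 2.576; z_β = 1.282 (power 90%).
n = 2 × (3.858 × 9.25 / 8.31)² = 2 × 18.44 = 36.88
Round up: n = 37 per group.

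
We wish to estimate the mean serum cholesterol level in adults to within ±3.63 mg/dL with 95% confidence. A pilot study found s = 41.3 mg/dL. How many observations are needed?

For a mean, the margin of error is E = z·σ/√n, so n = (zσ/E)².
At 95% confidence, z = 1.960.
n = (1.960 × 41.3 / 3.63)² = 497.28
Round up: n = 498.

498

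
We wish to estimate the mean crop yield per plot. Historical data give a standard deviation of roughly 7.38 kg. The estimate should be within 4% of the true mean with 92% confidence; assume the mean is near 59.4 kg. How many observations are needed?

30

For a mean, the margin of error is E = z·σ/√n, so n = (zσ/E)².
At 92% confidence, z = 1.751.
E = 4% of 59.4 = 2.376 kg.
n = (1.751 × 7.38 / 2.376)² = 29.58
Round up: n = 30.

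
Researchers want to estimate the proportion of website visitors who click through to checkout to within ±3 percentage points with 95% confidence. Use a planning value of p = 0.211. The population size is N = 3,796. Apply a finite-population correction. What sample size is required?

599

For a proportion with margin E = 0.03 at 95% confidence, z = 1.960.
n = p̂(1−p̂)(z/E)² = 0.211 × 0.789 × (1.960/0.03)² = 710.61 — call this n₀.
Finite-population correction with N = 3,796: n = n₀ / (1 + (n₀−1)/N) = 710.61 / 1.187 = 598.66
Round up: n = 599.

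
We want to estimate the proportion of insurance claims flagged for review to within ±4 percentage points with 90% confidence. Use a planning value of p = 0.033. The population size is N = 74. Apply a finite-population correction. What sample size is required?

For a proportion with margin E = 0.04 at 90% confidence, z = 1.645.
n = p̂(1−p̂)(z/E)² = 0.033 × 0.967 × (1.645/0.04)² = 53.97 — call this n₀.
Finite-population correction with N = 74: n = n₀ / (1 + (n₀−1)/N) = 53.97 / 1.716 = 31.45
Round up: n = 32.

32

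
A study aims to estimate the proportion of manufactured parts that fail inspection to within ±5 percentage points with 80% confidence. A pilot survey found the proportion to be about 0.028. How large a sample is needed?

18

For a proportion with margin E = 0.05 at 80% confidence, z = 1.282.
n = p̂(1−p̂)(z/E)² = 0.028 × 0.972 × (1.282/0.05)² = 17.89
Round up: n = 18.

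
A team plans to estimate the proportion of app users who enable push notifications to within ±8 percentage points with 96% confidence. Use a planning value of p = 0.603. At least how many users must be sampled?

158

For a proportion with margin E = 0.08 at 96% confidence, z = 2.054.
n = p̂(1−p̂)(z/E)² = 0.603 × 0.397 × (2.054/0.08)² = 157.81
Round up: n = 158.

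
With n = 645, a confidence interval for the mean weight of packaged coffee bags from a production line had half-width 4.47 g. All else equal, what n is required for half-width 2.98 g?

Margin of error scales as 1/√n, so n₂ = n₁·(E₁/E₂)².
n₂ = 645 × (4.47/2.98)² = 645 × 2.25 = 1451.25
Round up: n₂ = 1452.

1452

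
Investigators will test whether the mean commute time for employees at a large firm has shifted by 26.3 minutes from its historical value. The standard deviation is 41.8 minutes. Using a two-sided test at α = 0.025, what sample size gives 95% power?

For a one-sample z-test, n = ((z_{α/2} + z_β)·σ/δ)².
z_{α/2} = 2.241 (two-sided α = 0.025); z_β = 1.645 (power 95% → β = 0.05).
n = (3.886 × 41.8 / 26.3)² = 38.15
Round up: n = 39.

n = 39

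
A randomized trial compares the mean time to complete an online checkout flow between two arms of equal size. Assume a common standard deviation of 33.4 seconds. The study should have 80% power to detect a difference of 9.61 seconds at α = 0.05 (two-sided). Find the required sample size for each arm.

190 per group

For two equal groups, n per group = 2·((z_{α/2} + z_β)·σ/δ)².
z_{α/2} = 1.960; z_β = 0.842 (power 80%).
n = 2 × (2.802 × 33.4 / 9.61)² = 2 × 94.84 = 189.68
Round up: n = 190 per group.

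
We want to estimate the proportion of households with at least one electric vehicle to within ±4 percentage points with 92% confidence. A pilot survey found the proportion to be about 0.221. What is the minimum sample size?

330

For a proportion with margin E = 0.04 at 92% confidence, z = 1.751.
n = p̂(1−p̂)(z/E)² = 0.221 × 0.779 × (1.751/0.04)² = 329.90
Round up: n = 330.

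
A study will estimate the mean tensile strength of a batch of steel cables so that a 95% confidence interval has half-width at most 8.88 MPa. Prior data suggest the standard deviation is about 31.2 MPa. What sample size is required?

For a mean, the margin of error is E = z·σ/√n, so n = (zσ/E)².
At 95% confidence, z = 1.960.
n = (1.960 × 31.2 / 8.88)² = 47.42
Round up: n = 48.

n = 48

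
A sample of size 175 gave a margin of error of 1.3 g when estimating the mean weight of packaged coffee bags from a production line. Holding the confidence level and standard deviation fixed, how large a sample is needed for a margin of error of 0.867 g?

Margin of error scales as 1/√n, so n₂ = n₁·(E₁/E₂)².
n₂ = 175 × (1.3/0.867)² = 175 × 2.248 = 393.40
Round up: n₂ = 394.

394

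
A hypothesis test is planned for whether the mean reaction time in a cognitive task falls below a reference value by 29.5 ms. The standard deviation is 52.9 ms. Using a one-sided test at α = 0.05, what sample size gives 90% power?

n = 28

For a one-sample z-test, n = ((z_α + z_β)·σ/δ)².
z_α = 1.645 (one-sided α = 0.05); z_β = 1.282 (power 90% → β = 0.1).
n = (2.927 × 52.9 / 29.5)² = 27.55
Round up: n = 28.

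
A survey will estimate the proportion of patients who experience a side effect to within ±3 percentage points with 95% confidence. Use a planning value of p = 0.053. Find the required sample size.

n = 215

For a proportion with margin E = 0.03 at 95% confidence, z = 1.960.
n = p̂(1−p̂)(z/E)² = 0.053 × 0.947 × (1.960/0.03)² = 214.24
Round up: n = 215.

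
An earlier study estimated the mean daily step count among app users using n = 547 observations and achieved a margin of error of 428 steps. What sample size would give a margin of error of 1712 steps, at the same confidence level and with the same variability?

Margin of error scales as 1/√n, so n₂ = n₁·(E₁/E₂)².
n₂ = 547 × (428/1712)² = 547 × 0.0625 = 34.19
Round up: n₂ = 35.

n = 35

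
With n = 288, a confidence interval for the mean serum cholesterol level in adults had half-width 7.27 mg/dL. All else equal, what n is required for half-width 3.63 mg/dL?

Margin of error scales as 1/√n, so n₂ = n₁·(E₁/E₂)².
n₂ = 288 × (7.27/3.63)² = 288 × 4.011 = 1155.17
Round up: n₂ = 1156.

n = 1156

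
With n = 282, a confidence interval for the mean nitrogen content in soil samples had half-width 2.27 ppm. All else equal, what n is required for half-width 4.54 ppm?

Margin of error scales as 1/√n, so n₂ = n₁·(E₁/E₂)².
n₂ = 282 × (2.27/4.54)² = 282 × 0.25 = 70.50
Round up: n₂ = 71.

71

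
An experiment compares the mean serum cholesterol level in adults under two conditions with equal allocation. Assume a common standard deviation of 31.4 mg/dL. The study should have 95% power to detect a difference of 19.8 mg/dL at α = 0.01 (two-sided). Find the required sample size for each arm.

For two equal groups, n per group = 2·((z_{α/2} + z_β)·σ/δ)².
z_{α/2} = 2.576; z_β = 1.645 (power 95%).
n = 2 × (4.221 × 31.4 / 19.8)² = 2 × 44.81 = 89.62
Round up: n = 90 per group.

90 per group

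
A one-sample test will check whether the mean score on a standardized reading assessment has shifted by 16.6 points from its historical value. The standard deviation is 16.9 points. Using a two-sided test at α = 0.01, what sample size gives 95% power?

19

For a one-sample z-test, n = ((z_{α/2} + z_β)·σ/δ)².
z_{α/2} = 2.576 (two-sided α = 0.01); z_β = 1.645 (power 95% → β = 0.05).
n = (4.221 × 16.9 / 16.6)² = 18.47
Round up: n = 19.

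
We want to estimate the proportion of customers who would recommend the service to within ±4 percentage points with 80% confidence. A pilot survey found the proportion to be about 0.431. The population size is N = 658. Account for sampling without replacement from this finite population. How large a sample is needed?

For a proportion with margin E = 0.04 at 80% confidence, z = 1.282.
n = p̂(1−p̂)(z/E)² = 0.431 × 0.569 × (1.282/0.04)² = 251.91 — call this n₀.
Finite-population correction with N = 658: n = n₀ / (1 + (n₀−1)/N) = 251.91 / 1.381 = 182.41
Round up: n = 183.

183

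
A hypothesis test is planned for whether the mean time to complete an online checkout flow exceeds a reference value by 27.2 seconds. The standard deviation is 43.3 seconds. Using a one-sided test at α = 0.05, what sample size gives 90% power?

22

For a one-sample z-test, n = ((z_α + z_β)·σ/δ)².
z_α = 1.645 (one-sided α = 0.05); z_β = 1.282 (power 90% → β = 0.1).
n = (2.927 × 43.3 / 27.2)² = 21.71
Round up: n = 22.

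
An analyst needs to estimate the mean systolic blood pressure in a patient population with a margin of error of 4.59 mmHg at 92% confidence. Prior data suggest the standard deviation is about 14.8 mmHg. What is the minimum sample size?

For a mean, the margin of error is E = z·σ/√n, so n = (zσ/E)².
At 92% confidence, z = 1.751.
n = (1.751 × 14.8 / 4.59)² = 31.88
Round up: n = 32.

n = 32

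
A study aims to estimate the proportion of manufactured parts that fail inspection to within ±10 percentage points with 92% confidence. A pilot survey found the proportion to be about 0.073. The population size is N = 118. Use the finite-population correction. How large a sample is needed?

n = 18

For a proportion with margin E = 0.1 at 92% confidence, z = 1.751.
n = p̂(1−p̂)(z/E)² = 0.073 × 0.927 × (1.751/0.1)² = 20.75 — call this n₀.
Finite-population correction with N = 118: n = n₀ / (1 + (n₀−1)/N) = 20.75 / 1.167 = 17.78
Round up: n = 18.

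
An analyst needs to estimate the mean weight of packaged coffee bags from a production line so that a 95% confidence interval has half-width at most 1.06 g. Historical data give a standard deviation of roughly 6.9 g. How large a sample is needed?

For a mean, the margin of error is E = z·σ/√n, so n = (zσ/E)².
At 95% confidence, z = 1.960.
n = (1.960 × 6.9 / 1.06)² = 162.78
Round up: n = 163.

163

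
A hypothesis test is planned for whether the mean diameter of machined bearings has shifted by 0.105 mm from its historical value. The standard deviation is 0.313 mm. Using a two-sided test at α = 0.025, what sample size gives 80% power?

For a one-sample z-test, n = ((z_{α/2} + z_β)·σ/δ)².
z_{α/2} = 2.241 (two-sided α = 0.025); z_β = 0.842 (power 80% → β = 0.2).
n = (3.083 × 0.313 / 0.105)² = 84.46
Round up: n = 85.

85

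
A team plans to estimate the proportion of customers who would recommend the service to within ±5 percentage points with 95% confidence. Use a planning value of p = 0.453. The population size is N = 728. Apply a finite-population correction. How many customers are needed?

n = 251

For a proportion with margin E = 0.05 at 95% confidence, z = 1.960.
n = p̂(1−p̂)(z/E)² = 0.453 × 0.547 × (1.960/0.05)² = 380.77 — call this n₀.
Finite-population correction with N = 728: n = n₀ / (1 + (n₀−1)/N) = 380.77 / 1.522 = 250.18
Round up: n = 251.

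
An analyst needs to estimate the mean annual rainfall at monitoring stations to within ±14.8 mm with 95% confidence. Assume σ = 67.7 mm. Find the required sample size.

For a mean, the margin of error is E = z·σ/√n, so n = (zσ/E)².
At 95% confidence, z = 1.960.
n = (1.960 × 67.7 / 14.8)² = 80.38
Round up: n = 81.

n = 81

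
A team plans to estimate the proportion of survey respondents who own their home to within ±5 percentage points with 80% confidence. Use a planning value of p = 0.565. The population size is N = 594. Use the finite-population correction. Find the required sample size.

128

For a proportion with margin E = 0.05 at 80% confidence, z = 1.282.
n = p̂(1−p̂)(z/E)² = 0.565 × 0.435 × (1.282/0.05)² = 161.57 — call this n₀.
Finite-population correction with N = 594: n = n₀ / (1 + (n₀−1)/N) = 161.57 / 1.27 = 127.22
Round up: n = 128.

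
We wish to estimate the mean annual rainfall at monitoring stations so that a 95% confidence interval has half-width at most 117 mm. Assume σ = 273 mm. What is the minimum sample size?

n = 21

For a mean, the margin of error is E = z·σ/√n, so n = (zσ/E)².
At 95% confidence, z = 1.960.
n = (1.960 × 273 / 117)² = 20.92
Round up: n = 21.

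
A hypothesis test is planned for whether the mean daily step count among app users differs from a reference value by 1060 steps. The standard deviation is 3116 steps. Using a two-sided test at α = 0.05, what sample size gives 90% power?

For a one-sample z-test, n = ((z_{α/2} + z_β)·σ/δ)².
z_{α/2} = 1.960 (two-sided α = 0.05); z_β = 1.282 (power 90% → β = 0.1).
n = (3.242 × 3116 / 1060)² = 90.83
Round up: n = 91.

n = 91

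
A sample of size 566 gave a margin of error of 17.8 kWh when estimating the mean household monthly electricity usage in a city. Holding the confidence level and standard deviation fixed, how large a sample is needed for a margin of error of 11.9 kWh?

1267

Margin of error scales as 1/√n, so n₂ = n₁·(E₁/E₂)².
n₂ = 566 × (17.8/11.9)² = 566 × 2.237 = 1266.14
Round up: n₂ = 1267.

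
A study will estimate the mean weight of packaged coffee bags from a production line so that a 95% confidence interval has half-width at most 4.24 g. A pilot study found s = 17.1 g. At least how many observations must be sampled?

n = 63

For a mean, the margin of error is E = z·σ/√n, so n = (zσ/E)².
At 95% confidence, z = 1.960.
n = (1.960 × 17.1 / 4.24)² = 62.48
Round up: n = 63.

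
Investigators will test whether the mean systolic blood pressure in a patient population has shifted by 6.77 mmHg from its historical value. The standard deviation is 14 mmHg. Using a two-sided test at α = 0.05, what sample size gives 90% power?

45

For a one-sample z-test, n = ((z_{α/2} + z_β)·σ/δ)².
z_{α/2} = 1.960 (two-sided α = 0.05); z_β = 1.282 (power 90% → β = 0.1).
n = (3.242 × 14 / 6.77)² = 44.95
Round up: n = 45.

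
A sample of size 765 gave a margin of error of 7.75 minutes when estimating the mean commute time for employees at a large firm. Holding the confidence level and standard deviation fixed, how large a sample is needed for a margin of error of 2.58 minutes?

6903

Margin of error scales as 1/√n, so n₂ = n₁·(E₁/E₂)².
n₂ = 765 × (7.75/2.58)² = 765 × 9.023 = 6902.59
Round up: n₂ = 6903.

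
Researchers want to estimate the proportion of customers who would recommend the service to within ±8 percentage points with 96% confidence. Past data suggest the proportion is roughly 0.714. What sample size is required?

For a proportion with margin E = 0.08 at 96% confidence, z = 2.054.
n = p̂(1−p̂)(z/E)² = 0.714 × 0.286 × (2.054/0.08)² = 134.61
Round up: n = 135.

135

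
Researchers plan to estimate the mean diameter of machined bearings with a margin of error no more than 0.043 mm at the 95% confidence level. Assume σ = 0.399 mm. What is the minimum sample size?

For a mean, the margin of error is E = z·σ/√n, so n = (zσ/E)².
At 95% confidence, z = 1.960.
n = (1.960 × 0.399 / 0.043)² = 330.77
Round up: n = 331.

331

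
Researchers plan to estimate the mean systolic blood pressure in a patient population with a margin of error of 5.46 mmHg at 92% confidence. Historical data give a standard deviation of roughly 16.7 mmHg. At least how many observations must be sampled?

n = 29

For a mean, the margin of error is E = z·σ/√n, so n = (zσ/E)².
At 92% confidence, z = 1.751.
n = (1.751 × 16.7 / 5.46)² = 28.68
Round up: n = 29.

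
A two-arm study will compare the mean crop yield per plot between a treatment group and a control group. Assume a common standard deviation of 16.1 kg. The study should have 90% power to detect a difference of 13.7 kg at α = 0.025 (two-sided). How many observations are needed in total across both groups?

70 total

For two equal groups, n per group = 2·((z_{α/2} + z_β)·σ/δ)².
z_{α/2} = 2.241; z_β = 1.282 (power 90%).
n = 2 × (3.523 × 16.1 / 13.7)² = 2 × 17.14 = 34.28
Round up: n = 35 per group.
Total across both groups: 2 × 35 = 70.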